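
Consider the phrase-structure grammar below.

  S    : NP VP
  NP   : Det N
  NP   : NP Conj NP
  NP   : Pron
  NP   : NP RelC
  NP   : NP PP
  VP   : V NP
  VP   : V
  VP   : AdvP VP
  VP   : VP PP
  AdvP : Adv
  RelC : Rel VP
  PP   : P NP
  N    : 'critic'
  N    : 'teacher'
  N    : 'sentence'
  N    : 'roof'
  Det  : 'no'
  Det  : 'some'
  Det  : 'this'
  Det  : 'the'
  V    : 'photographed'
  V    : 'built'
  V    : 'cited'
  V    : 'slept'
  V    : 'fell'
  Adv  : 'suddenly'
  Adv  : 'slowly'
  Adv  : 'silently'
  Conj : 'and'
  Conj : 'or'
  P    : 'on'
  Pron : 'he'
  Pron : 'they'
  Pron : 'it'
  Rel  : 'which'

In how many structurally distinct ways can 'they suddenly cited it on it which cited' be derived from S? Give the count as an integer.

Two of the 4 distinct bracketings:
[S [NP [Pron they]] [VP [AdvP [Adv suddenly]] [VP [V cited] [NP [NP [NP [Pron it]] [PP [P on] [NP [Pron it]]]] [RelC [Rel which] [VP [V cited]]]]]]]
[S [NP [Pron they]] [VP [AdvP [Adv suddenly]] [VP [V cited] [NP [NP [Pron it]] [PP [P on] [NP [NP [Pron it]] [RelC [Rel which] [VP [V cited]]]]]]]]]
The trees differ in how a recursive rule is bracketed over the same span.

4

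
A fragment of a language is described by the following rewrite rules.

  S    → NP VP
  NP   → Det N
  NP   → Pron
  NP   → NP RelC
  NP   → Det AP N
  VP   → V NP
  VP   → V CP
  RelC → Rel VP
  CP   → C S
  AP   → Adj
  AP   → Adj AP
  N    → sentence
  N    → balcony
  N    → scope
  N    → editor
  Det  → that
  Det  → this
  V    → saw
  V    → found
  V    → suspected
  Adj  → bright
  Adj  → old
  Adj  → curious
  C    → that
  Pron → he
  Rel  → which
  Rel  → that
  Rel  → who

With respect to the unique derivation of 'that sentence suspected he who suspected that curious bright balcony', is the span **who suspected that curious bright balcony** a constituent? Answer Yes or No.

Yes

[S [NP [Det that] [N sentence]] [VP [V suspected] [NP [NP [Pron he]] [RelC [Rel who] [VP [V suspected] [NP [Det that] [AP [Adj curious] [AP [Adj bright]]] [N balcony]]]]]]]
The words 'who suspected that curious bright balcony' are exhaustively dominated by a single RelC node (built by RelC → Rel VP), so they form a constituent.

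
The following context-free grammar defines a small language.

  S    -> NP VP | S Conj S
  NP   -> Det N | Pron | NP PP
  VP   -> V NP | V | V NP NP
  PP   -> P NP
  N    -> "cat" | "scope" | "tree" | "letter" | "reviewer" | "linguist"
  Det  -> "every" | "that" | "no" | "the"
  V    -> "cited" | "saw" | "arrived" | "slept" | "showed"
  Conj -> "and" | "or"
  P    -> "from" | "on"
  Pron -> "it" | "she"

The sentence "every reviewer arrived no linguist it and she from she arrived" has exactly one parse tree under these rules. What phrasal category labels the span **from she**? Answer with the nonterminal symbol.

PP

S
  S
    NP
      Det: every
      N: reviewer
    VP
      V: arrived
      NP
        Det: no
        N: linguist
      NP
        Pron: it
  Conj: and
  S
    NP
      NP
        Pron: she
      PP
        P: from
        NP
          Pron: she
    VP
      V: arrived
The span 'from she' is the PP node built by PP → P NP.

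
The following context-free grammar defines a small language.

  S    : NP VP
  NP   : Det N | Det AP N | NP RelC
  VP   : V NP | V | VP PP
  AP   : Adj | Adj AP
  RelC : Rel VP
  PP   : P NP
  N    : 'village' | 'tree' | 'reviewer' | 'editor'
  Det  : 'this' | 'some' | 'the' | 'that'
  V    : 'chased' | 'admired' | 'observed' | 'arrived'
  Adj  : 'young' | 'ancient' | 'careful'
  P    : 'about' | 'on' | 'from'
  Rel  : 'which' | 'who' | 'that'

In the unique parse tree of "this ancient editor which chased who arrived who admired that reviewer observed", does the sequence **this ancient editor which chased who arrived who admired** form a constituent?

No

[S [NP [NP [NP [NP [Det this] [AP [Adj ancient]] [N editor]] [RelC [Rel which] [VP [V chased]]]] [RelC [Rel who] [VP [V arrived]]]] [RelC [Rel who] [VP [V admired] [NP [Det that] [N reviewer]]]]] [VP [V observed]]]
The smallest constituent containing 'this ancient editor which chased who arrived who admired' is the NP spanning 'this ancient editor which chased who arrived who admired that reviewer'; no single node in the tree dominates exactly the given words.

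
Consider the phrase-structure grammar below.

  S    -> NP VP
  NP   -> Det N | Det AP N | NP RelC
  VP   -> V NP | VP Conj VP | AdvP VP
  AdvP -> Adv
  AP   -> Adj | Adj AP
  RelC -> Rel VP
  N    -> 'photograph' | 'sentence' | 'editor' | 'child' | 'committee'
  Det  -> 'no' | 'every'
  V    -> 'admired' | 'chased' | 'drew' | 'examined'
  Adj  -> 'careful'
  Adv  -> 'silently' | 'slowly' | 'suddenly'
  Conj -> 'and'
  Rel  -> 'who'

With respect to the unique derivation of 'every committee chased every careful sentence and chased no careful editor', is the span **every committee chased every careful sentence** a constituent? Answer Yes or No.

[S [NP [Det every] [N committee]] [VP [VP [V chased] [NP [Det every] [AP [Adj careful]] [N sentence]]] [Conj and] [VP [V chased] [NP [Det no] [AP [Adj careful]] [N editor]]]]]
The smallest constituent containing 'every committee chased every careful sentence' is the S spanning 'every committee chased every careful sentence and chased no careful editor'; no single node in the tree dominates exactly the given words.

No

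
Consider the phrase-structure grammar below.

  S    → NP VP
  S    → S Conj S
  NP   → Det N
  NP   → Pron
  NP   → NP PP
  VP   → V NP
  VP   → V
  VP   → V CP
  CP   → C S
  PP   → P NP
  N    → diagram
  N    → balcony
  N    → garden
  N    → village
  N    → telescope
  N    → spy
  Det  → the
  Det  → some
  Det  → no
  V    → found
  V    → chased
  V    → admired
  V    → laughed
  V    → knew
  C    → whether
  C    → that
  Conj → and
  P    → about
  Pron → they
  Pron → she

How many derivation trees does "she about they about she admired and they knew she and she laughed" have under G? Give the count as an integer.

Two of the 4 distinct bracketings:
[S [S [NP [NP [Pron she]] [PP [P about] [NP [NP [Pron they]] [PP [P about] [NP [Pron she]]]]]] [VP [V admired]]] [Conj and] [S [S [NP [Pron they]] [VP [V knew] [NP [Pron she]]]] [Conj and] [S [NP [Pron she]] [VP [V laughed]]]]]
[S [S [NP [NP [NP [Pron she]] [PP [P about] [NP [Pron they]]]] [PP [P about] [NP [Pron she]]]] [VP [V admired]]] [Conj and] [S [S [NP [Pron they]] [VP [V knew] [NP [Pron she]]]] [Conj and] [S [NP [Pron she]] [VP [V laughed]]]]]
The trees differ in how a recursive rule is bracketed over the same span.

4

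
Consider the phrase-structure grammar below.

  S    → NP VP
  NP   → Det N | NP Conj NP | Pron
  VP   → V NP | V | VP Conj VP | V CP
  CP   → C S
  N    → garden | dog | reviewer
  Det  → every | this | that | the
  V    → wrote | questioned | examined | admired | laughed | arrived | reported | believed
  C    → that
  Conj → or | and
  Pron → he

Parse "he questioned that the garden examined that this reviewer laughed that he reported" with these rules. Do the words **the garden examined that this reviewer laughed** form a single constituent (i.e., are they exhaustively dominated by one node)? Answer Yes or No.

No

[S [NP [Pron he]] [VP [V questioned] [CP [C that] [S [NP [Det the] [N garden]] [VP [V examined] [CP [C that] [S [NP [Det this] [N reviewer]] [VP [V laughed] [CP [C that] [S [NP [Pron he]] [VP [V reported]]]]]]]]]]]]
The smallest constituent containing 'the garden examined that this reviewer laughed' is the S spanning 'the garden examined that this reviewer laughed that he reported'; no single node in the tree dominates exactly the given words.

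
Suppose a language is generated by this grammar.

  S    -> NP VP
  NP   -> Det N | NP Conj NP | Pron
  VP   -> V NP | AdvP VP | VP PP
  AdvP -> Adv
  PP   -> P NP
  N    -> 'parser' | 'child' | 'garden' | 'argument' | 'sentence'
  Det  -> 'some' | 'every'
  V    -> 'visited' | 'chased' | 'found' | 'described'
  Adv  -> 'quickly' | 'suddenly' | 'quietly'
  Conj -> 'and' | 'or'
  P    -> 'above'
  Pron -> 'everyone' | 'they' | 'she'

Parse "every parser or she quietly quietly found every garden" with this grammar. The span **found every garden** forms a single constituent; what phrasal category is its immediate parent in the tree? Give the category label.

[S [NP [NP [Det every] [N parser]] [Conj or] [NP [Pron she]]] [VP [AdvP [Adv quietly]] [VP [AdvP [Adv quietly]] [VP [V found] [NP [Det every] [N garden]]]]]]
The span 'found every garden' is the VP node built by VP → V NP.
Its mother is the VP built by VP → AdvP VP.

VP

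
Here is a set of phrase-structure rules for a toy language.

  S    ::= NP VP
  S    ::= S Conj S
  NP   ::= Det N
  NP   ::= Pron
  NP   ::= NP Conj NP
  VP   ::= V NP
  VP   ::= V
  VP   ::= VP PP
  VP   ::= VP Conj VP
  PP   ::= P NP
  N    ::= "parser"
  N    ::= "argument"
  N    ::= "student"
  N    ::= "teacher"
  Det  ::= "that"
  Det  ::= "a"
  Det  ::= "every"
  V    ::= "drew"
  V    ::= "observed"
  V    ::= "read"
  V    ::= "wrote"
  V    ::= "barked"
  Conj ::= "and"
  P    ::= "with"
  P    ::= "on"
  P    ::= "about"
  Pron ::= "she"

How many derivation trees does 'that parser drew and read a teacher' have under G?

1

[S [NP [Det that] [N parser]] [VP [VP [V drew]] [Conj and] [VP [V read] [NP [Det a] [N teacher]]]]]
No rule offers an alternative attachment or grouping for any span, so this is the only derivation.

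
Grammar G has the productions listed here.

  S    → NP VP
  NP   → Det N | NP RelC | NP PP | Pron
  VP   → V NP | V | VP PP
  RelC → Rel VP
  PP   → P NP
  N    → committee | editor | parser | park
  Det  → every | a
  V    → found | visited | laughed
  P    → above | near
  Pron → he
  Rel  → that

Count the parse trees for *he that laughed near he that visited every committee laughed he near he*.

Two of the 8 distinct bracketings:
[S [NP [NP [Pron he]] [RelC [Rel that] [VP [VP [V laughed]] [PP [P near] [NP [NP [Pron he]] [RelC [Rel that] [VP [V visited] [NP [Det every] [N committee]]]]]]]]] [VP [V laughed] [NP [NP [Pron he]] [PP [P near] [NP [Pron he]]]]]]
[S [NP [NP [Pron he]] [RelC [Rel that] [VP [VP [V laughed]] [PP [P near] [NP [NP [Pron he]] [RelC [Rel that] [VP [V visited] [NP [Det every] [N committee]]]]]]]]] [VP [VP [V laughed] [NP [Pron he]]] [PP [P near] [NP [Pron he]]]]]
The difference turns on whether NP → NP PP is used at the relevant span, versus an alternative expansion of NP.

8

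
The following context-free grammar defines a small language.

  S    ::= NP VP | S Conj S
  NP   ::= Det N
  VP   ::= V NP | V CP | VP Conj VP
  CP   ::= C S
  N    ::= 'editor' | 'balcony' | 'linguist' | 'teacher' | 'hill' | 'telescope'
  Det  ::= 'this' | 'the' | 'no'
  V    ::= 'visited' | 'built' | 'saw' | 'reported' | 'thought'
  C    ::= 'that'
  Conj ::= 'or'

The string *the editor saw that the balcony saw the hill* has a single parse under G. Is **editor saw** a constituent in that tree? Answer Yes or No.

No

[S [NP [Det the] [N editor]] [VP [V saw] [CP [C that] [S [NP [Det the] [N balcony]] [VP [V saw] [NP [Det the] [N hill]]]]]]]
The smallest constituent containing 'editor saw' is the S spanning 'the editor saw that the balcony saw the hill'; no single node in the tree dominates exactly the given words.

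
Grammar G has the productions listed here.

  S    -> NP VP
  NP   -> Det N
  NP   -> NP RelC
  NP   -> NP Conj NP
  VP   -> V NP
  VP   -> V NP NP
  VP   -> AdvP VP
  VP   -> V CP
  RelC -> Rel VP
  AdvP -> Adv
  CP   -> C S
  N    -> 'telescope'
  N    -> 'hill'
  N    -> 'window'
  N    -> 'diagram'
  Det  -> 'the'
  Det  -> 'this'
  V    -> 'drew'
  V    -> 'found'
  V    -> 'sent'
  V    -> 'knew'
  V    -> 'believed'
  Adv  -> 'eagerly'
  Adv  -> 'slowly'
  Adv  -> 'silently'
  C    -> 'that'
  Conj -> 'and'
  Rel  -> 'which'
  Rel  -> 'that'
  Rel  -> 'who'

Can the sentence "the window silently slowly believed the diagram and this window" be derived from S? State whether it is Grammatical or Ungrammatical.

Grammatical

[S [NP [Det the] [N window]] [VP [AdvP [Adv silently]] [VP [AdvP [Adv slowly]] [VP [V believed] [NP [NP [Det the] [N diagram]] [Conj and] [NP [Det this] [N window]]]]]]]
The bracketing above is licensed at every node by one of the given productions, with S at the root.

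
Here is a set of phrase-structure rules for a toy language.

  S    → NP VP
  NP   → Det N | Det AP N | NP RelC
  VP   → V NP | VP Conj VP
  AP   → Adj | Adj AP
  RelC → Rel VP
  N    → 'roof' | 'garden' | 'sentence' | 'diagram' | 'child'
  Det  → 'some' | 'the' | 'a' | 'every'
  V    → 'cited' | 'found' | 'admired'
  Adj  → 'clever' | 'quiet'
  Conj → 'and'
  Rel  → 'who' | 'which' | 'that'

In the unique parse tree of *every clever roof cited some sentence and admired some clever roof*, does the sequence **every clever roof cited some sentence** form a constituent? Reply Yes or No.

No

[S [NP [Det every] [AP [Adj clever]] [N roof]] [VP [VP [V cited] [NP [Det some] [N sentence]]] [Conj and] [VP [V admired] [NP [Det some] [AP [Adj clever]] [N roof]]]]]
The smallest constituent containing 'every clever roof cited some sentence' is the S spanning 'every clever roof cited some sentence and admired some clever roof'; no single node in the tree dominates exactly the given words.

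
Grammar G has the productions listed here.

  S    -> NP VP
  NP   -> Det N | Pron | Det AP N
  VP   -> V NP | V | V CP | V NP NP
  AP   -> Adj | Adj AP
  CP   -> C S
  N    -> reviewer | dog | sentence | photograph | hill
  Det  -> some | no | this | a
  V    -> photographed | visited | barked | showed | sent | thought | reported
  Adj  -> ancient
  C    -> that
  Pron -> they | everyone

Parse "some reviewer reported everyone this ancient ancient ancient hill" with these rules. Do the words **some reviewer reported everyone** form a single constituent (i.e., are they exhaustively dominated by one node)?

No

[S [NP [Det some] [N reviewer]] [VP [V reported] [NP [Pron everyone]] [NP [Det this] [AP [Adj ancient] [AP [Adj ancient] [AP [Adj ancient]]]] [N hill]]]]
The smallest constituent containing 'some reviewer reported everyone' is the S spanning 'some reviewer reported everyone this ancient ancient ancient hill'; no single node in the tree dominates exactly the given words.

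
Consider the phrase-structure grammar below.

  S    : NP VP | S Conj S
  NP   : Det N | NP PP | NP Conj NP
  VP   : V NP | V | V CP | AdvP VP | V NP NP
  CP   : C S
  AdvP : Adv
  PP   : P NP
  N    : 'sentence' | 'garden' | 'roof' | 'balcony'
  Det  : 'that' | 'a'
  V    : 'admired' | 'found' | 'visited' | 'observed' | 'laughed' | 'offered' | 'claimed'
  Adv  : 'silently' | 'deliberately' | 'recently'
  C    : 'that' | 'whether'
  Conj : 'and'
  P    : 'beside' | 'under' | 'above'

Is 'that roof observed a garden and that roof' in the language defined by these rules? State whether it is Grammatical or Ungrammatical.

S
  NP
    Det: that
    N: roof
  VP
    V: observed
    NP
      NP
        Det: a
        N: garden
      Conj: and
      NP
        Det: that
        N: roof
The bracketing above is licensed at every node by one of the given productions, with S at the root.

Grammatical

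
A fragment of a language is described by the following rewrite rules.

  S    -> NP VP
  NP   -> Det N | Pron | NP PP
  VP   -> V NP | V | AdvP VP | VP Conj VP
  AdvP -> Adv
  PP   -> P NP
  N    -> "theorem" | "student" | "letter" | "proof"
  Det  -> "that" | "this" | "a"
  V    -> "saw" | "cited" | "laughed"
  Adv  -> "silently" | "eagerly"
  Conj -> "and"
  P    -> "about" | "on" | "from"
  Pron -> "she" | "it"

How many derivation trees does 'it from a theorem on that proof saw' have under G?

The two bracketings:
[S [NP [NP [Pron it]] [PP [P from] [NP [NP [Det a] [N theorem]] [PP [P on] [NP [Det that] [N proof]]]]]] [VP [V saw]]]
[S [NP [NP [NP [Pron it]] [PP [P from] [NP [Det a] [N theorem]]]] [PP [P on] [NP [Det that] [N proof]]]] [VP [V saw]]]
The trees differ in how a recursive rule is bracketed over the same span.

2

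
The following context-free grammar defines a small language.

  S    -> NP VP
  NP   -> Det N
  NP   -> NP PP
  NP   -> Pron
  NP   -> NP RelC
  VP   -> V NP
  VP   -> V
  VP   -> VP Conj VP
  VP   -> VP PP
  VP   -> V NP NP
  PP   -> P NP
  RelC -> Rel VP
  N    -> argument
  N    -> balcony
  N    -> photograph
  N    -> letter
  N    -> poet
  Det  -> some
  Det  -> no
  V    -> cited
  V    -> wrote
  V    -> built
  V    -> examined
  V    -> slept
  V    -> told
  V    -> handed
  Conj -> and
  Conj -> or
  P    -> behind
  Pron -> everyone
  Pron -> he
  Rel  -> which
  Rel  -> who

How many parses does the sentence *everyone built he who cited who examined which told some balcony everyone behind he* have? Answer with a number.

Two of the 6 distinct bracketings:
[S [NP [Pron everyone]] [VP [V built] [NP [NP [NP [NP [NP [Pron he]] [RelC [Rel who] [VP [V cited]]]] [RelC [Rel who] [VP [V examined]]]] [RelC [Rel which] [VP [V told] [NP [Det some] [N balcony]] [NP [Pron everyone]]]]] [PP [P behind] [NP [Pron he]]]]]]
[S [NP [Pron everyone]] [VP [V built] [NP [NP [NP [NP [Pron he]] [RelC [Rel who] [VP [V cited]]]] [RelC [Rel who] [VP [V examined]]]] [RelC [Rel which] [VP [VP [V told] [NP [Det some] [N balcony]] [NP [Pron everyone]]] [PP [P behind] [NP [Pron he]]]]]]]]
The difference turns on whether NP → NP PP is used at the relevant span, versus an alternative expansion of NP.

6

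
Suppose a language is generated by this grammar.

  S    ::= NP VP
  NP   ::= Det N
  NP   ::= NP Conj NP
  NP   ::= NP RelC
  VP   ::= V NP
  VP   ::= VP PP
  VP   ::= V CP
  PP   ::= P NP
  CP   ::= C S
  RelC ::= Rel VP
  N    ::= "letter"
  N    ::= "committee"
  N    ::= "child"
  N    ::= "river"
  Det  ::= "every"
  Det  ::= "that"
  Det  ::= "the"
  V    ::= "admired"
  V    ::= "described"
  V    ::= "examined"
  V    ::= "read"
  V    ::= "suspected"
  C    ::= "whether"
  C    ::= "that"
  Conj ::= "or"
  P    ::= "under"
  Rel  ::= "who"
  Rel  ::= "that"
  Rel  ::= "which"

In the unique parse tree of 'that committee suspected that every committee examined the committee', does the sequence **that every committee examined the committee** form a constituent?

Yes

[S [NP [Det that] [N committee]] [VP [V suspected] [CP [C that] [S [NP [Det every] [N committee]] [VP [V examined] [NP [Det the] [N committee]]]]]]]
The words 'that every committee examined the committee' are exhaustively dominated by a single CP node (built by CP → C S), so they form a constituent.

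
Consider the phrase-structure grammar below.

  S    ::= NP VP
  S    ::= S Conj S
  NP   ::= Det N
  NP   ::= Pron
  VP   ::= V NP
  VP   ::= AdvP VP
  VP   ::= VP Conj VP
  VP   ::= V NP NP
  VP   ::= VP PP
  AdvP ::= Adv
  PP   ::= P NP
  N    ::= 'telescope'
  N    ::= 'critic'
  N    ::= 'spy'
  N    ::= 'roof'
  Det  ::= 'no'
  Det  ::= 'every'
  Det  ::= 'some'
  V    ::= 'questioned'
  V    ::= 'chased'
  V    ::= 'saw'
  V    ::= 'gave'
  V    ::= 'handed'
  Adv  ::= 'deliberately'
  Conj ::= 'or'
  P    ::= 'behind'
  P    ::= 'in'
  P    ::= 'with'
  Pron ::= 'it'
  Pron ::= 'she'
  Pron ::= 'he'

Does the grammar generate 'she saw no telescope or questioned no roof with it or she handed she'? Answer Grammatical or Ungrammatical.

Grammatical

[S [S [NP [Pron she]] [VP [VP [V saw] [NP [Det no] [N telescope]]] [Conj or] [VP [VP [V questioned] [NP [Det no] [N roof]]] [PP [P with] [NP [Pron it]]]]]] [Conj or] [S [NP [Pron she]] [VP [V handed] [NP [Pron she]]]]]
Each bracket corresponds to one application of a listed rule, so the string is derivable from S.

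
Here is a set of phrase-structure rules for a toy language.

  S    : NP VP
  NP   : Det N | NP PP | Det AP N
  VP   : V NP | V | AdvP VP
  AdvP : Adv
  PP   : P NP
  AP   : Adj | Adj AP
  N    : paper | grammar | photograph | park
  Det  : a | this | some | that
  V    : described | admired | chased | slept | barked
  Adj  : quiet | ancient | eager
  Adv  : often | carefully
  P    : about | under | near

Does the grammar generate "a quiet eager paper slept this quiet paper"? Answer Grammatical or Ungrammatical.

[S [NP [Det a] [AP [Adj quiet] [AP [Adj eager]]] [N paper]] [VP [V slept] [NP [Det this] [AP [Adj quiet]] [N paper]]]]
Each bracket corresponds to one application of a listed rule, so the string is derivable from S.

Grammatical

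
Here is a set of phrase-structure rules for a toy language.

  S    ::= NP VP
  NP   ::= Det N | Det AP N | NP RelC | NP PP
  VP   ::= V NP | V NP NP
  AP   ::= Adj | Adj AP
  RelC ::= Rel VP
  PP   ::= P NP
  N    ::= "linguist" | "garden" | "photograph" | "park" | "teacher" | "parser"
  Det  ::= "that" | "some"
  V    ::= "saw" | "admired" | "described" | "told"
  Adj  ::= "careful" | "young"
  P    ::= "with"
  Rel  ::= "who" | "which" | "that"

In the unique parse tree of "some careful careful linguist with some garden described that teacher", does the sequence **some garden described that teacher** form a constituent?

[S [NP [NP [Det some] [AP [Adj careful] [AP [Adj careful]]] [N linguist]] [PP [P with] [NP [Det some] [N garden]]]] [VP [V described] [NP [Det that] [N teacher]]]]
The smallest constituent containing 'some garden described that teacher' is the S spanning 'some careful careful linguist with some garden described that teacher'; no single node in the tree dominates exactly the given words.

No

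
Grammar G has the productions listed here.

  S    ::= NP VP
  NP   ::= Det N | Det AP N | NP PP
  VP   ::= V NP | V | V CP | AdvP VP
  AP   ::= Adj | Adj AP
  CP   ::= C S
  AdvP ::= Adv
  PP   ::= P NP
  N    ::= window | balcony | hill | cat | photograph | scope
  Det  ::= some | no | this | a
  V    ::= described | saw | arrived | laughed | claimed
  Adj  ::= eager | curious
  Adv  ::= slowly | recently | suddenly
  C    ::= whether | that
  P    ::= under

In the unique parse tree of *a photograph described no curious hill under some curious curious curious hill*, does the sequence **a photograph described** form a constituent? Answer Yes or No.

[S [NP [Det a] [N photograph]] [VP [V described] [NP [NP [Det no] [AP [Adj curious]] [N hill]] [PP [P under] [NP [Det some] [AP [Adj curious] [AP [Adj curious] [AP [Adj curious]]]] [N hill]]]]]]
The smallest constituent containing 'a photograph described' is the S spanning 'a photograph described no curious hill under some curious curious curious hill'; no single node in the tree dominates exactly the given words.

No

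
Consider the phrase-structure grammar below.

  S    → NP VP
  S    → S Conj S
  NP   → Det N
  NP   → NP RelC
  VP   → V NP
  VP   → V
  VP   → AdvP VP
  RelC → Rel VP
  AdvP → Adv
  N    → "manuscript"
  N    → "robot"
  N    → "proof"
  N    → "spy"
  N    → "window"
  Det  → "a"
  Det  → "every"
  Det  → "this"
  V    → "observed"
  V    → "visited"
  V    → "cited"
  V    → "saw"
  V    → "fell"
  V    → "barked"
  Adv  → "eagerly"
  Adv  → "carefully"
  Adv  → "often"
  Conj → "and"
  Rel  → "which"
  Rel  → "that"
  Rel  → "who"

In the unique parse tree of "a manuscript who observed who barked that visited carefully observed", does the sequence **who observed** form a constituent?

Yes

[S [NP [NP [NP [NP [Det a] [N manuscript]] [RelC [Rel who] [VP [V observed]]]] [RelC [Rel who] [VP [V barked]]]] [RelC [Rel that] [VP [V visited]]]] [VP [AdvP [Adv carefully]] [VP [V observed]]]]
The words 'who observed' are exhaustively dominated by a single RelC node (built by RelC → Rel VP), so they form a constituent.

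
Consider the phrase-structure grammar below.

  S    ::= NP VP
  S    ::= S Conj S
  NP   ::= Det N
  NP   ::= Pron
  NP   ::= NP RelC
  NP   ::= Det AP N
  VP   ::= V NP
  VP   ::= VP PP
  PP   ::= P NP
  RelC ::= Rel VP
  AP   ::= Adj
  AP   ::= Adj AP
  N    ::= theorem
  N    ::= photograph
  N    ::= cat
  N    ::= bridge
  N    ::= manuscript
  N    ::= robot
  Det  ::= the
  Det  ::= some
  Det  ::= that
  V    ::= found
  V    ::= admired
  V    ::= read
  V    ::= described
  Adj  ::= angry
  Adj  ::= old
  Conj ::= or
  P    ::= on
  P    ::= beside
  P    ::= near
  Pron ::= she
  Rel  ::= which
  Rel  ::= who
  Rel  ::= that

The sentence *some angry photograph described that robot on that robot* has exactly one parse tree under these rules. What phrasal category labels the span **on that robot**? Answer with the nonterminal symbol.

S
  NP
    Det: some
    AP
      Adj: angry
    N: photograph
  VP
    VP
      V: described
      NP
        Det: that
        N: robot
    PP
      P: on
      NP
        Det: that
        N: robot
The span 'on that robot' is the PP node built by PP → P NP.

PP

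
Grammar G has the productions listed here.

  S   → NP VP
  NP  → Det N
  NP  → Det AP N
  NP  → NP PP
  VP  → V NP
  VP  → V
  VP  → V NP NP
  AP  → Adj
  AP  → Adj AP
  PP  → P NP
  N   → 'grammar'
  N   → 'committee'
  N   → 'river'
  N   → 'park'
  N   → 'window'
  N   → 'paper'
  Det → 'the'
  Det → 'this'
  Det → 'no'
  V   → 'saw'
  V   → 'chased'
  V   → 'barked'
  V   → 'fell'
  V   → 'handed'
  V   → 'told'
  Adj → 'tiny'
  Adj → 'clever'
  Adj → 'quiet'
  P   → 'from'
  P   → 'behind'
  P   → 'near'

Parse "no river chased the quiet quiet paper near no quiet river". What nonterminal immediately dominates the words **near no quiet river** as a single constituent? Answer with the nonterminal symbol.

[S [NP [Det no] [N river]] [VP [V chased] [NP [NP [Det the] [AP [Adj quiet] [AP [Adj quiet]]] [N paper]] [PP [P near] [NP [Det no] [AP [Adj quiet]] [N river]]]]]]
The span 'near no quiet river' is the PP node built by PP → P NP.

PP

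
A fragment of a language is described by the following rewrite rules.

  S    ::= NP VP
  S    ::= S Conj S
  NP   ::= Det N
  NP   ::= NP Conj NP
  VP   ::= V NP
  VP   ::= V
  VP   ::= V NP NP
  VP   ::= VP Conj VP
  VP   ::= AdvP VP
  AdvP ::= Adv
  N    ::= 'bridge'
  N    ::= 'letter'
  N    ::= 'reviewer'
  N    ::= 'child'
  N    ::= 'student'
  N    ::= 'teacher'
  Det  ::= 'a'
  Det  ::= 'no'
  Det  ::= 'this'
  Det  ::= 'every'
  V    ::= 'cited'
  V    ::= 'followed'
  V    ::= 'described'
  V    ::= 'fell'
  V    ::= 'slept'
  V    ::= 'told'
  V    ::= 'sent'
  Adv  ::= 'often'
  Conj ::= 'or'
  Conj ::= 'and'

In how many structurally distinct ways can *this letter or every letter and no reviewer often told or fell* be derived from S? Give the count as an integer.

4

Two of the 4 distinct bracketings:
[S [NP [NP [Det this] [N letter]] [Conj or] [NP [NP [Det every] [N letter]] [Conj and] [NP [Det no] [N reviewer]]]] [VP [VP [AdvP [Adv often]] [VP [V told]]] [Conj or] [VP [V fell]]]]
[S [NP [NP [Det this] [N letter]] [Conj or] [NP [NP [Det every] [N letter]] [Conj and] [NP [Det no] [N reviewer]]]] [VP [AdvP [Adv often]] [VP [VP [V told]] [Conj or] [VP [V fell]]]]]
The trees differ in how a recursive rule is bracketed over the same span.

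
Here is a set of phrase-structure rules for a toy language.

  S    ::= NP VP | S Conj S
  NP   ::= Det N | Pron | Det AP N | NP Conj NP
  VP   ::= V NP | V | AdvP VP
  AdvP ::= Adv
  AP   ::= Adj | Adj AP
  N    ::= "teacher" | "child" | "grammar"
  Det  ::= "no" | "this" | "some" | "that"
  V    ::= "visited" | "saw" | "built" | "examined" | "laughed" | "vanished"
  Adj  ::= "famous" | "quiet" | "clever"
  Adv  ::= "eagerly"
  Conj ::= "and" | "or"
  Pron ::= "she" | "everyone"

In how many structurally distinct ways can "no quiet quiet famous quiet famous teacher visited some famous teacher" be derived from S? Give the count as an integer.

1

[S [NP [Det no] [AP [Adj quiet] [AP [Adj quiet] [AP [Adj famous] [AP [Adj quiet] [AP [Adj famous]]]]]] [N teacher]] [VP [V visited] [NP [Det some] [AP [Adj famous]] [N teacher]]]]
No rule offers an alternative attachment or grouping for any span, so this is the only derivation.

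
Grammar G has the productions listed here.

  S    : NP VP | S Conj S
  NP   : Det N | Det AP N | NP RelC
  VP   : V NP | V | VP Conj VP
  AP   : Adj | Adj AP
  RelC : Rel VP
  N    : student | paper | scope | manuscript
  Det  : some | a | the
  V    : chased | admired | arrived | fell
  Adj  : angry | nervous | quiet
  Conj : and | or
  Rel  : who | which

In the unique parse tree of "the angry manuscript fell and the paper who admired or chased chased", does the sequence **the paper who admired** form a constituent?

No

[S [S [NP [Det the] [AP [Adj angry]] [N manuscript]] [VP [V fell]]] [Conj and] [S [NP [NP [Det the] [N paper]] [RelC [Rel who] [VP [VP [V admired]] [Conj or] [VP [V chased]]]]] [VP [V chased]]]]
The smallest constituent containing 'the paper who admired' is the NP spanning 'the paper who admired or chased'; no single node in the tree dominates exactly the given words.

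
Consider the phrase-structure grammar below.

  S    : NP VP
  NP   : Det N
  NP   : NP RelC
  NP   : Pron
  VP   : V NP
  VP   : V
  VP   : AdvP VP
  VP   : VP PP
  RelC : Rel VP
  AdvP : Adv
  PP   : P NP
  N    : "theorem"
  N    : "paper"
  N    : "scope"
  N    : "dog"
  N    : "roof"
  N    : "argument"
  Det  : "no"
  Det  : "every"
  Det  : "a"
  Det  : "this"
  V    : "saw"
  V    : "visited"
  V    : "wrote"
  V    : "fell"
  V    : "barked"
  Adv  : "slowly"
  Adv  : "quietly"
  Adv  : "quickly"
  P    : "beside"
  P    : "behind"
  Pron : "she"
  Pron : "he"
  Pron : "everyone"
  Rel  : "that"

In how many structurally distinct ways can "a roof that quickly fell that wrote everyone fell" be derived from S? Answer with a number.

1

[S [NP [NP [NP [Det a] [N roof]] [RelC [Rel that] [VP [AdvP [Adv quickly]] [VP [V fell]]]]] [RelC [Rel that] [VP [V wrote] [NP [Pron everyone]]]]] [VP [V fell]]]
No rule offers an alternative attachment or grouping for any span, so this is the only derivation.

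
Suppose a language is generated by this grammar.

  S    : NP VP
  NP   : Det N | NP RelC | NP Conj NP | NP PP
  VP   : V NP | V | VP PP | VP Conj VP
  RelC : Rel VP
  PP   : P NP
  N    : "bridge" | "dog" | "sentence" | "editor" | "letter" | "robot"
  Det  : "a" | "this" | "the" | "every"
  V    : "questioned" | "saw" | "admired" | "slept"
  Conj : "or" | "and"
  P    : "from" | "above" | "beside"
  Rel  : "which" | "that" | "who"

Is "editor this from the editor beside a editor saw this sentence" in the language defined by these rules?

Ungrammatical

An N word can never sit immediately before a Det word in any string this grammar generates, so the substring 'editor this' rules out a derivation.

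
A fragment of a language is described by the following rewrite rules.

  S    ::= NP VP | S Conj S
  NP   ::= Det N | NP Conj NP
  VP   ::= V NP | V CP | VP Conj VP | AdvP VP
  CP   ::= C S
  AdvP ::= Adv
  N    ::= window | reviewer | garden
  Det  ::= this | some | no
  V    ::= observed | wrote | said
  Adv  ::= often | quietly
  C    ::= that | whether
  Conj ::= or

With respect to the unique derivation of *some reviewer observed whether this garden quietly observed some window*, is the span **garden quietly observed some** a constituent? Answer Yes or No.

[S [NP [Det some] [N reviewer]] [VP [V observed] [CP [C whether] [S [NP [Det this] [N garden]] [VP [AdvP [Adv quietly]] [VP [V observed] [NP [Det some] [N window]]]]]]]]
The smallest constituent containing 'garden quietly observed some' is the S spanning 'this garden quietly observed some window'; no single node in the tree dominates exactly the given words.

No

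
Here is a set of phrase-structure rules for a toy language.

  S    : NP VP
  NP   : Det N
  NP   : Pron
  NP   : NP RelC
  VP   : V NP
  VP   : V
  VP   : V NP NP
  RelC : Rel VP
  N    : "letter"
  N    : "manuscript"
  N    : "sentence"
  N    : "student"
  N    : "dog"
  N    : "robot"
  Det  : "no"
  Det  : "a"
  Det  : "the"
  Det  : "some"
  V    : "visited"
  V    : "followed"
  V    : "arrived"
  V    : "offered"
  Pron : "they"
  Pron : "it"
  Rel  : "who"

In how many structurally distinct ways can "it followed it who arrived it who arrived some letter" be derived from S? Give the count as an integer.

Two of the 6 distinct bracketings:
[S [NP [Pron it]] [VP [V followed] [NP [NP [Pron it]] [RelC [Rel who] [VP [V arrived] [NP [NP [Pron it]] [RelC [Rel who] [VP [V arrived] [NP [Det some] [N letter]]]]]]]]]]
[S [NP [Pron it]] [VP [V followed] [NP [NP [Pron it]] [RelC [Rel who] [VP [V arrived] [NP [NP [Pron it]] [RelC [Rel who] [VP [V arrived]]]] [NP [Det some] [N letter]]]]]]]
The difference turns on whether VP → V is used at the relevant span, versus an alternative expansion of VP.

6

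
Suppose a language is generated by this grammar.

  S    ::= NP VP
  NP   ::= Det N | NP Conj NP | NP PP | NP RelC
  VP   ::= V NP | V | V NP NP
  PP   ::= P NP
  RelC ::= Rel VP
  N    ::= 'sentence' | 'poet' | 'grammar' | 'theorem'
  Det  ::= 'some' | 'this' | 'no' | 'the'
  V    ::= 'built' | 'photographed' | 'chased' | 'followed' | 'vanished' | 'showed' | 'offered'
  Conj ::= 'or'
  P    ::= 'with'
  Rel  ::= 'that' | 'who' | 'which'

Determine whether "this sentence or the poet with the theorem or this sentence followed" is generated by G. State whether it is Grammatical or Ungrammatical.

S
  NP
    NP
      Det: this
      N: sentence
    Conj: or
    NP
      NP
        NP
          Det: the
          N: poet
        PP
          P: with
          NP
            Det: the
            N: theorem
      Conj: or
      NP
        Det: this
        N: sentence
  VP
    V: followed
The bracketing above is licensed at every node by one of the given productions, with S at the root.

Grammatical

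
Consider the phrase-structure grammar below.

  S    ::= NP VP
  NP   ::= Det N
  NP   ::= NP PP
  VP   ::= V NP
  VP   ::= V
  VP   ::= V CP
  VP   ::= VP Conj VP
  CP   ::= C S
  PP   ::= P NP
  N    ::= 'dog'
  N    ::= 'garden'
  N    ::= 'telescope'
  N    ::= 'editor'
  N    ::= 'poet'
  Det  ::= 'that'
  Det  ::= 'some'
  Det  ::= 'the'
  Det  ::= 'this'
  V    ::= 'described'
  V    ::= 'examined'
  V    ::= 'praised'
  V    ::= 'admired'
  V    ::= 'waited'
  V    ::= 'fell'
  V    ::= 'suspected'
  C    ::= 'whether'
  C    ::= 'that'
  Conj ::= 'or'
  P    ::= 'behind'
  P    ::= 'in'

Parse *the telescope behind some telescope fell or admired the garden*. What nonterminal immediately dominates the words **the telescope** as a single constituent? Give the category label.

NP

[S [NP [NP [Det the] [N telescope]] [PP [P behind] [NP [Det some] [N telescope]]]] [VP [VP [V fell]] [Conj or] [VP [V admired] [NP [Det the] [N garden]]]]]
The span 'the telescope' is the NP node built by NP → Det N.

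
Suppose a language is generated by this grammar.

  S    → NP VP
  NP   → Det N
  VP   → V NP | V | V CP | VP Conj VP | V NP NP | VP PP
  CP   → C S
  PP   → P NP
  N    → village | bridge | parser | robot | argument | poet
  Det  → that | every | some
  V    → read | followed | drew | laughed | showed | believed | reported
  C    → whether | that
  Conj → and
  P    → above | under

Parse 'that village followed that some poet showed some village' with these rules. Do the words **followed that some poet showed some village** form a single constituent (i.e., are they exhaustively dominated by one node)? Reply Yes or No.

Yes

[S [NP [Det that] [N village]] [VP [V followed] [CP [C that] [S [NP [Det some] [N poet]] [VP [V showed] [NP [Det some] [N village]]]]]]]
The words 'followed that some poet showed some village' are exhaustively dominated by a single VP node (built by VP → V CP), so they form a constituent.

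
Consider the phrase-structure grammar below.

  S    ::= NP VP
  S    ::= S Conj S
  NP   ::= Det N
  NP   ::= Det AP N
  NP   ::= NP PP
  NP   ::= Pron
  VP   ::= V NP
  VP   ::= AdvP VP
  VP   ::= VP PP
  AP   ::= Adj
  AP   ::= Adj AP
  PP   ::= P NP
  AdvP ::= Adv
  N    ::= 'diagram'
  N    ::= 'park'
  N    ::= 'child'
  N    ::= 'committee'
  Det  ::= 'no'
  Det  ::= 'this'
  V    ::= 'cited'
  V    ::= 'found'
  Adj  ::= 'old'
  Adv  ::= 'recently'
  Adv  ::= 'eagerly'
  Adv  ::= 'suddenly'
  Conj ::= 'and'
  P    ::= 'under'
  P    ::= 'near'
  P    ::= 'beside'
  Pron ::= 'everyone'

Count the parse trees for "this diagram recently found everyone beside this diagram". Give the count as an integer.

Two of the 3 distinct bracketings:
[S [NP [Det this] [N diagram]] [VP [AdvP [Adv recently]] [VP [V found] [NP [NP [Pron everyone]] [PP [P beside] [NP [Det this] [N diagram]]]]]]]
[S [NP [Det this] [N diagram]] [VP [AdvP [Adv recently]] [VP [VP [V found] [NP [Pron everyone]]] [PP [P beside] [NP [Det this] [N diagram]]]]]]
The difference turns on whether NP → NP PP is used at the relevant span, versus an alternative expansion of NP.

3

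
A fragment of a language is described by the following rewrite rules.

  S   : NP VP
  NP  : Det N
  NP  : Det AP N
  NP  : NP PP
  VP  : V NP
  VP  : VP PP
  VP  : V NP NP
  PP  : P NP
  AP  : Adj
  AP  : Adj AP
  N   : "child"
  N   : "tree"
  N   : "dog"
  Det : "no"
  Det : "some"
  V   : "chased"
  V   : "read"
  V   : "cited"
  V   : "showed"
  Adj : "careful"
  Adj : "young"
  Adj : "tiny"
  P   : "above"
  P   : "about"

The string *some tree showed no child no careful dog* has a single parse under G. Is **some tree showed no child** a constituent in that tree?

[S [NP [Det some] [N tree]] [VP [V showed] [NP [Det no] [N child]] [NP [Det no] [AP [Adj careful]] [N dog]]]]
The smallest constituent containing 'some tree showed no child' is the S spanning 'some tree showed no child no careful dog'; no single node in the tree dominates exactly the given words.

No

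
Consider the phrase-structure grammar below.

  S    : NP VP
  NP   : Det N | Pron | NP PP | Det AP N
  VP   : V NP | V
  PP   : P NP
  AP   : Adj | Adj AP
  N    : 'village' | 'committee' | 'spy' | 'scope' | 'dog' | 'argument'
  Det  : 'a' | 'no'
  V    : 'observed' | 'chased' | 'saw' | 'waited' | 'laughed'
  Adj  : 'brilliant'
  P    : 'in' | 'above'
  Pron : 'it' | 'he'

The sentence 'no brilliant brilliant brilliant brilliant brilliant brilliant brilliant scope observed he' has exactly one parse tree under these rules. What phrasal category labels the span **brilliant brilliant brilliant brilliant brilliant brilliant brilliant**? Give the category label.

S
  NP
    Det: no
    AP
      Adj: brilliant
      AP
        Adj: brilliant
        AP
          Adj: brilliant
          AP
            Adj: brilliant
            AP
              Adj: brilliant
              AP
                Adj: brilliant
                AP
                  Adj: brilliant
    N: scope
  VP
    V: observed
    NP
      Pron: he
The span 'brilliant brilliant brilliant brilliant brilliant brilliant brilliant' is the AP node built by AP → Adj AP.

AP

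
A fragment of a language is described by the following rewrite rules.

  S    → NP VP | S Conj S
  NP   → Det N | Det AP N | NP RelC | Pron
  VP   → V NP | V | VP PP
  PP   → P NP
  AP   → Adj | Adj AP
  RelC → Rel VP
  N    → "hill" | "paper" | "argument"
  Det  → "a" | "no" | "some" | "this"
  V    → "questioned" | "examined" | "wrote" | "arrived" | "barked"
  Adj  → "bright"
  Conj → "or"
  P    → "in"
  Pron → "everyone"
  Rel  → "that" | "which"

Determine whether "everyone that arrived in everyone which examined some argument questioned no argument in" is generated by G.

For S → NP VP, every NP-prefix leaves a non-VP remainder: after 'everyone' the remainder is not a VP; after 'everyone that arrived' the remainder is not a VP; after 'everyone that arrived in everyone' the remainder is not a VP (and 2 more). The alternative S rule S → S Conj S likewise has no satisfying split.

Ungrammatical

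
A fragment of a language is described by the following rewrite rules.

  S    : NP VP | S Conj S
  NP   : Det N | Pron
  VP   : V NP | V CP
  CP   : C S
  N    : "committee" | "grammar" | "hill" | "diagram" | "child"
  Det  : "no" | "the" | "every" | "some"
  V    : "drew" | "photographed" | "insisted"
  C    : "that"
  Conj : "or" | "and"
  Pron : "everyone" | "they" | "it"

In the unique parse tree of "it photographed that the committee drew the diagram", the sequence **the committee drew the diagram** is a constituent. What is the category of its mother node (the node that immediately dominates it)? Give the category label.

CP

[S [NP [Pron it]] [VP [V photographed] [CP [C that] [S [NP [Det the] [N committee]] [VP [V drew] [NP [Det the] [N diagram]]]]]]]
The span 'the committee drew the diagram' is the S node built by S → NP VP.
Its mother is the CP built by CP → C S.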